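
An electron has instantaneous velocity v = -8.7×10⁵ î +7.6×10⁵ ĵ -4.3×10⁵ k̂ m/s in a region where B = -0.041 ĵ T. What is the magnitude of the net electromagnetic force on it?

|F| ≈ 6.37×10⁻¹⁵ N

v×B = (-1.76×10⁴, 0, 3.57×10⁴) N/C.
F = q v×B = (−1.602×10⁻¹⁹ C)·(-1.76×10⁴, 0, 3.57×10⁴) = (2.82×10⁻¹⁵, 0, -5.71×10⁻¹⁵) N.
|F| = 6.37×10⁻¹⁵ N.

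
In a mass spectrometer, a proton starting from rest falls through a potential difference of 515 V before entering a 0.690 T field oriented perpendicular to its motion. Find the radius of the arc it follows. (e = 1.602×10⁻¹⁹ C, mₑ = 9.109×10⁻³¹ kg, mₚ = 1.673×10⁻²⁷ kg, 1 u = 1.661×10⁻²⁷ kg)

r ≈ 4.75×10⁻³ m

Acceleration: |q|V = ½mv² ⇒ v = √(2|q|V/m) = √(2·1.602×10⁻¹⁹·515/1.673×10⁻²⁷) ≈ 3.141×10⁵ m/s.
In the field: r = mv/(|q|B) = (1.673×10⁻²⁷)(3.141×10⁵)/((1.602×10⁻¹⁹)(0.690)) ≈ 4.75×10⁻³ m.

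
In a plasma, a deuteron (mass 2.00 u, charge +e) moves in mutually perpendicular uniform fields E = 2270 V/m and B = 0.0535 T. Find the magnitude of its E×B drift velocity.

v_d ≈ 4.24×10⁴ m/s

In crossed fields the guiding centre drifts at v_d = |E×B|/B² = E/B, independent of charge and mass.
v_d = 2270/0.0535 = 4.24×10⁴ m/s.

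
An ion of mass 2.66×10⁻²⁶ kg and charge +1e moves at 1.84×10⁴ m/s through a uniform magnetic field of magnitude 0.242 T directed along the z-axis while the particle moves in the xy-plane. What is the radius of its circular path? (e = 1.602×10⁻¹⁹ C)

r ≈ 0.0126 m

The magnetic force provides the centripetal force: |q|vB = mv²/r.
r = mv/(|q|B) = (2.66×10⁻²⁶)(1.84×10⁴)/((1.602×10⁻¹⁹)(0.242)) ≈ 0.0126 m.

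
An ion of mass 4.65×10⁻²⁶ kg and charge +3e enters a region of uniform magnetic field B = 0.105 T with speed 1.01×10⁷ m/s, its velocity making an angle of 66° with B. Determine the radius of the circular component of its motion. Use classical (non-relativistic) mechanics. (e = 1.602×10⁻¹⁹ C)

v⊥ = v sinθ = 1.01×10⁷·sin66° ≈ 9.227×10⁶ m/s.
r = m v⊥/(|q|B) = (4.65×10⁻²⁶)(9.227×10⁶)/((4.806×10⁻¹⁹)(0.105)) ≈ 8.50 m.

r ≈ 8.50 m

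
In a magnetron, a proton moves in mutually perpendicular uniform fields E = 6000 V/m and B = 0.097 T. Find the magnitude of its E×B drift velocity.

v_d ≈ 6.2×10⁴ m/s

The E×B drift speed is v_d = E/B.
v_d = 6000/0.097 = 6.2×10⁴ m/s.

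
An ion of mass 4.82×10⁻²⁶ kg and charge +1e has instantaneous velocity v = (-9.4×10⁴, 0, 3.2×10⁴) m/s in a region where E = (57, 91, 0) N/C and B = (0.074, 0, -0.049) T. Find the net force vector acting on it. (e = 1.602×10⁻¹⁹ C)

F ≈ (9.13×10⁻¹⁸, -3.44×10⁻¹⁶, 0) N

v×B = (0, -2240, 0) N/C.
E + v×B = (57.0, -2150, 0) N/C.
F = q(E + v×B) = (1.602×10⁻¹⁹ C)·(57.0, -2150, 0) = (9.13×10⁻¹⁸, -3.44×10⁻¹⁶, 0) N.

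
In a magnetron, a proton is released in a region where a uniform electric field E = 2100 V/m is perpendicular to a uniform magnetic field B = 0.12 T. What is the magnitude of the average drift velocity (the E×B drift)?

The steady drift has the magnetic force balancing the electric force, so v_d = E/B.
v_d = 2100/0.12 = 1.8×10⁴ m/s.

v_d ≈ 1.8×10⁴ m/s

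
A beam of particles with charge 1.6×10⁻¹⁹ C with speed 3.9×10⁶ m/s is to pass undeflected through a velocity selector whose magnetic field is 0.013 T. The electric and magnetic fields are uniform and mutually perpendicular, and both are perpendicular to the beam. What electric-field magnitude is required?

For straight-line motion qE = qvB, so E = vB.
E = 3.9×10⁶ × 0.013 = 5.1×10⁴ V/m.

E = 5.1×10⁴ V/m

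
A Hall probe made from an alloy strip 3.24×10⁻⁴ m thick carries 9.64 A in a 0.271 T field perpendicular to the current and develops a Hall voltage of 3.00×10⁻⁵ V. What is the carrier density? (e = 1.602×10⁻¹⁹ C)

From V_H = IB/(n e t), n = IB/(V_H e t).
n = (9.64)(0.271)/((3.00×10⁻⁵)(1.602×10⁻¹⁹)(3.24×10⁻⁴)) ≈ 1.68×10²⁷ m⁻³.

n ≈ 1.68×10²⁷ m⁻³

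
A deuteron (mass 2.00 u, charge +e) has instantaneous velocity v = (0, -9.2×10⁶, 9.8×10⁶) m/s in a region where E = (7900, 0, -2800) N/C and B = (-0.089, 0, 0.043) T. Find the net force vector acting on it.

v×B = (-3.96×10⁵, -8.72×10⁵, -8.19×10⁵) N/C.
E + v×B = (-3.88×10⁵, -8.72×10⁵, -8.22×10⁵) N/C.
F = q(E + v×B) = (1.602×10⁻¹⁹ C)·(-3.88×10⁵, -8.72×10⁵, -8.22×10⁵) = (-6.21×10⁻¹⁴, -1.40×10⁻¹³, -1.32×10⁻¹³) N.

F ≈ (-6.21×10⁻¹⁴, -1.40×10⁻¹³, -1.32×10⁻¹³) N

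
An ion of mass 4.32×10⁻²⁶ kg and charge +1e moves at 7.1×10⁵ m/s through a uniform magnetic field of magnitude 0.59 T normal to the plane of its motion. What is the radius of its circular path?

The magnetic force provides the centripetal force: |q|vB = mv²/r.
r = mv/(|q|B) = (4.32×10⁻²⁶)(7.1×10⁵)/((1.602×10⁻¹⁹)(0.59)) ≈ 0.32 m.

r ≈ 0.32 m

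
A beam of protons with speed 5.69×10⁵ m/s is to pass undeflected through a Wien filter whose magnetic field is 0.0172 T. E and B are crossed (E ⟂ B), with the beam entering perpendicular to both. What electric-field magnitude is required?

For straight-line motion qE = qvB, so E = vB.
E = 5.69×10⁵ × 0.0172 = 9790 V/m.

E = 9790 V/m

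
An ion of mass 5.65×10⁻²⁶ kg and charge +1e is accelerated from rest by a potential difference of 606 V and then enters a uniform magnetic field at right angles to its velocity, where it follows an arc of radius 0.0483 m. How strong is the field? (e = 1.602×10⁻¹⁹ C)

B ≈ 0.428 T

v = √(2|q|V/m) = √(2·1.602×10⁻¹⁹·606/5.65×10⁻²⁶) ≈ 5.862×10⁴ m/s.
B = mv/(|q|r) = (5.65×10⁻²⁶)(5.862×10⁴)/((1.602×10⁻¹⁹)(0.0483)) ≈ 0.428 T.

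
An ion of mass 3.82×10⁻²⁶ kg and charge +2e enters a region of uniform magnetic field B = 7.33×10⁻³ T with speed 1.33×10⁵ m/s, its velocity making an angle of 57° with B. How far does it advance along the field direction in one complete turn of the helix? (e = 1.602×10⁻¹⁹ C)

v∥ = v cosθ = 1.33×10⁵·cos57° ≈ 7.244×10⁴ m/s.
T = 2πm/(|q|B) = 2π(3.82×10⁻²⁶)/((3.204×10⁻¹⁹)(7.33×10⁻³)) ≈ 1.022×10⁻⁴ s.
pitch = v∥ T = (7.244×10⁴)(1.022×10⁻⁴) ≈ 7.40 m.

p ≈ 7.40 m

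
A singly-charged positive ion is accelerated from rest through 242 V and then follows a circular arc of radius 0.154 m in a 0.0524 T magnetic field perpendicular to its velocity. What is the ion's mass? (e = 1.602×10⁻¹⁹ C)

m ≈ 2.16×10⁻²⁶ kg

Combine |q|V = ½mv² and r = mv/(|q|B): eliminate v to get m = qB²r²/(2V).
m = (1.602×10⁻¹⁹)(0.0524)²(0.154)²/(2·242) ≈ 2.16×10⁻²⁶ kg.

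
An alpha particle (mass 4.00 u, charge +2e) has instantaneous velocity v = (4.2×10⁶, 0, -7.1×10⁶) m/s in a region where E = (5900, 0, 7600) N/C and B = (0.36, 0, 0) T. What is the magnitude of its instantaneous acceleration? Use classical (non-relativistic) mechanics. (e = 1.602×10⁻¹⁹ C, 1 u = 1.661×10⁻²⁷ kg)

|a| ≈ 1.23×10¹⁴ m/s²

v×B = (0, -2.56×10⁶, 0) N/C.
E + v×B = (5900, -2.56×10⁶, 7600) N/C.
F = q(E + v×B) = (3.204×10⁻¹⁹ C)·(5900, -2.56×10⁶, 7600) = (1.89×10⁻¹⁵, -8.19×10⁻¹³, 2.44×10⁻¹⁵) N.
|a| = |F|/m = 8.189×10⁻¹³/6.644×10⁻²⁷ ≈ 1.23×10¹⁴ m/s².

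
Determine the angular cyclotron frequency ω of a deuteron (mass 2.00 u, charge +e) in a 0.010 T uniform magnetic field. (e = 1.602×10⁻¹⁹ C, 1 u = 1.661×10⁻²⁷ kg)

ω ≈ 4.8×10⁵ rad/s

ω = |q|B/m.
ω = (1.602×10⁻¹⁹)(0.010)/3.322×10⁻²⁷ ≈ 4.8×10⁵ rad/s.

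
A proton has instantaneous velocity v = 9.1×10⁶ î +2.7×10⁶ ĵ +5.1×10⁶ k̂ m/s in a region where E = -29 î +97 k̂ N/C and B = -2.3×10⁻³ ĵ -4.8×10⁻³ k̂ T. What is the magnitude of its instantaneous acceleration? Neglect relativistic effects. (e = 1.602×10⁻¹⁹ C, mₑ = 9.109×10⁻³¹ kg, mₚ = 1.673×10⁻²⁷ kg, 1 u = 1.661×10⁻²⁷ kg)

v×B = (-1230, 4.37×10⁴, -2.09×10⁴) N/C.
E + v×B = (-1260, 4.37×10⁴, -2.08×10⁴) N/C.
F = q(E + v×B) = (1.602×10⁻¹⁹ C)·(-1260, 4.37×10⁴, -2.08×10⁴) = (-2.02×10⁻¹⁶, 7.00×10⁻¹⁵, -3.34×10⁻¹⁵) N.
|a| = |F|/m = 7.755×10⁻¹⁵/1.673×10⁻²⁷ ≈ 4.64×10¹² m/s².

|a| ≈ 4.64×10¹² m/s²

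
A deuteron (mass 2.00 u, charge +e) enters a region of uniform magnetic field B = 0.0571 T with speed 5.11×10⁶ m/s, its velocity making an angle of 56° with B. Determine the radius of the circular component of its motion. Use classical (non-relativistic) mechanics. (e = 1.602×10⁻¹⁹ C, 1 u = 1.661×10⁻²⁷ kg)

v⊥ = v sinθ = 5.11×10⁶·sin56° ≈ 4.236×10⁶ m/s.
r = m v⊥/(|q|B) = (3.322×10⁻²⁷)(4.236×10⁶)/((1.602×10⁻¹⁹)(0.0571)) ≈ 1.54 m.

r ≈ 1.54 m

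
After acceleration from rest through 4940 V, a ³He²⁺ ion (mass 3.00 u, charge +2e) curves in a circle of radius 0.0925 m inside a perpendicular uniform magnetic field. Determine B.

v = √(2|q|V/m) = √(2·3.204×10⁻¹⁹·4940/4.983×10⁻²⁷) ≈ 7.970×10⁵ m/s.
B = mv/(|q|r) = (4.983×10⁻²⁷)(7.970×10⁵)/((3.204×10⁻¹⁹)(0.0925)) ≈ 0.134 T.

B ≈ 0.134 T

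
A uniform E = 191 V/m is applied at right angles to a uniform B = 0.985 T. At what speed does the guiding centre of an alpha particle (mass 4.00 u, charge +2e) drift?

v_d ≈ 194 m/s

The steady drift has the magnetic force balancing the electric force, so v_d = E/B.
v_d = 191/0.985 = 194 m/s.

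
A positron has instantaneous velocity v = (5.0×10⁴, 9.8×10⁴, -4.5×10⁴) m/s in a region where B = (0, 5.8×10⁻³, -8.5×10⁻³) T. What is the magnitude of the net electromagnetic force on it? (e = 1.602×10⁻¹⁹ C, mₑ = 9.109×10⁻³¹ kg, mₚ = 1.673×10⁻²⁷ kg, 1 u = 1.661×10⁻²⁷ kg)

v×B = (-572, 425, 290) N/C.
F = q v×B = (1.602×10⁻¹⁹ C)·(-572, 425, 290) = (-9.16×10⁻¹⁷, 6.81×10⁻¹⁷, 4.65×10⁻¹⁷) N.
|F| = 1.23×10⁻¹⁶ N.

|F| ≈ 1.23×10⁻¹⁶ N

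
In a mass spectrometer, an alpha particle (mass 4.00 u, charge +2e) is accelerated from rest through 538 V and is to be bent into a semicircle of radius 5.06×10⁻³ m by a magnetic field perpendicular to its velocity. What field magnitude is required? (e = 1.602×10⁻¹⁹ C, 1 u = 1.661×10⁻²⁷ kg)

B ≈ 0.934 T

v = √(2|q|V/m) = √(2·3.204×10⁻¹⁹·538/6.644×10⁻²⁷) ≈ 2.278×10⁵ m/s.
B = mv/(|q|r) = (6.644×10⁻²⁷)(2.278×10⁵)/((3.204×10⁻¹⁹)(5.06×10⁻³)) ≈ 0.934 T.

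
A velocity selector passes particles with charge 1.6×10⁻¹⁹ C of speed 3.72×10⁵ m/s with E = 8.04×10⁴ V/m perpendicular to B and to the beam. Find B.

B = 0.216 T

Balance of forces in the selector: qE = qvB ⇒ B = E/v.
B = 8.04×10⁴/3.72×10⁵ = 0.216 T.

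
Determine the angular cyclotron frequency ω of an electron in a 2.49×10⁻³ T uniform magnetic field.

ω ≈ 4.38×10⁸ rad/s

ω = |q|B/m.
ω = (1.602×10⁻¹⁹)(2.49×10⁻³)/9.109×10⁻³¹ ≈ 4.38×10⁸ rad/s.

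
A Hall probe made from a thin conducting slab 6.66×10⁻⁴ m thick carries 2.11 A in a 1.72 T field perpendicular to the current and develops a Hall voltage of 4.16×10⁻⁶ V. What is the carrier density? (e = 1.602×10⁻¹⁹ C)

n ≈ 8.18×10²⁷ m⁻³

From V_H = IB/(n e t), n = IB/(V_H e t).
n = (2.11)(1.72)/((4.16×10⁻⁶)(1.602×10⁻¹⁹)(6.66×10⁻⁴)) ≈ 8.18×10²⁷ m⁻³.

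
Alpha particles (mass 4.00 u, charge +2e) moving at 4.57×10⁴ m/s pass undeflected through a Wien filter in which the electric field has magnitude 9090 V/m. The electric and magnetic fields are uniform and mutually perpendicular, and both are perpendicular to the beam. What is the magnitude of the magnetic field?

Balance of forces in the selector: qE = qvB ⇒ B = E/v.
B = 9090/4.57×10⁴ = 0.199 T.

B = 0.199 T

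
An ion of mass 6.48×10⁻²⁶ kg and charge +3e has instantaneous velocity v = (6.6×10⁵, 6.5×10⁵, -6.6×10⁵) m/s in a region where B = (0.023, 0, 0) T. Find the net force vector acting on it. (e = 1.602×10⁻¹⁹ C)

F ≈ (0, -7.30×10⁻¹⁵, -7.18×10⁻¹⁵) N

v×B = (0, -1.52×10⁴, -1.50×10⁴) N/C.
F = q v×B = (4.806×10⁻¹⁹ C)·(0, -1.52×10⁴, -1.50×10⁴) = (0, -7.30×10⁻¹⁵, -7.18×10⁻¹⁵) N.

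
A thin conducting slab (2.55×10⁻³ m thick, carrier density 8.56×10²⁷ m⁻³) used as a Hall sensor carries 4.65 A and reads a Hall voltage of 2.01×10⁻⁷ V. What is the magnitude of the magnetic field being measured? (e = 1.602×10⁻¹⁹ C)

From V_H = IB/(n e t), B = V_H n e t / I.
B = (2.01×10⁻⁷)(8.56×10²⁷)(1.602×10⁻¹⁹)(2.55×10⁻³)/4.65 ≈ 0.151 T.

B ≈ 0.151 T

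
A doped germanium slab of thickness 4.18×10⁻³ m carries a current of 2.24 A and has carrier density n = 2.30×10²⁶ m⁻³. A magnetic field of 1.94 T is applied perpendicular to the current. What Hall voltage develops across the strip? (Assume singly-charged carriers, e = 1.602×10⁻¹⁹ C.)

V_H ≈ 2.82×10⁻⁵ V

V_H = IB/(n e t).
V_H = (2.24)(1.94)/((2.30×10²⁶)(1.602×10⁻¹⁹)(4.18×10⁻³)) ≈ 2.82×10⁻⁵ V.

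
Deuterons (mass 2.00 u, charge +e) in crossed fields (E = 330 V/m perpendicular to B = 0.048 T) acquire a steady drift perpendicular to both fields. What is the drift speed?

The E×B drift speed is v_d = E/B.
v_d = 330/0.048 = 6900 m/s.

v_d ≈ 6900 m/s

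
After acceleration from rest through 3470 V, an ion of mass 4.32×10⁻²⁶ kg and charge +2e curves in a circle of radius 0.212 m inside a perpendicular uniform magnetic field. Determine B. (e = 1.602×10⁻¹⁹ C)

B ≈ 0.144 T

v = √(2|q|V/m) = √(2·3.204×10⁻¹⁹·3470/4.32×10⁻²⁶) ≈ 2.269×10⁵ m/s.
B = mv/(|q|r) = (4.32×10⁻²⁶)(2.269×10⁵)/((3.204×10⁻¹⁹)(0.212)) ≈ 0.144 T.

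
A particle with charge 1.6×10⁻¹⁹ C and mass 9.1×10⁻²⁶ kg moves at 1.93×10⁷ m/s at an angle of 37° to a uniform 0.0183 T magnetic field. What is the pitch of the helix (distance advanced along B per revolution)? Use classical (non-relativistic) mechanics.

p ≈ 3010 m

v∥ = v cosθ = 1.93×10⁷·cos37° ≈ 1.541×10⁷ m/s.
T = 2πm/(|q|B) = 2π(9.1×10⁻²⁶)/((1.6×10⁻¹⁹)(0.0183)) ≈ 1.953×10⁻⁴ s.
pitch = v∥ T = (1.541×10⁷)(1.953×10⁻⁴) ≈ 3010 m.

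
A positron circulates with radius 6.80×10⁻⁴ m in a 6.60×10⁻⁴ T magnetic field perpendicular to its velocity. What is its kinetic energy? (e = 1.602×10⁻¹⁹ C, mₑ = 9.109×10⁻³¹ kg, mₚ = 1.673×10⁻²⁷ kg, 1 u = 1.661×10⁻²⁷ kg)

v = |q|Br/m, then KE = ½mv² = (qBr)²/(2m).
v = (1.602×10⁻¹⁹)(6.60×10⁻⁴)(6.80×10⁻⁴)/9.109×10⁻³¹ ≈ 7.893×10⁴ m/s.
KE = ½(9.109×10⁻³¹)(7.893×10⁴)² ≈ 2.84×10⁻²¹ J = 0.0177 eV.

KE ≈ 0.0177 eV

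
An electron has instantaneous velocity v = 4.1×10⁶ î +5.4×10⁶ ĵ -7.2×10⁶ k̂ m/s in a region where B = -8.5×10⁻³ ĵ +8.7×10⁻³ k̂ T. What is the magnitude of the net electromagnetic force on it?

v×B = (-1.42×10⁴, -3.57×10⁴, -3.48×10⁴) N/C.
F = q v×B = (−1.602×10⁻¹⁹ C)·(-1.42×10⁴, -3.57×10⁴, -3.48×10⁴) = (2.28×10⁻¹⁵, 5.71×10⁻¹⁵, 5.58×10⁻¹⁵) N.
|F| = 8.31×10⁻¹⁵ N.

|F| ≈ 8.31×10⁻¹⁵ N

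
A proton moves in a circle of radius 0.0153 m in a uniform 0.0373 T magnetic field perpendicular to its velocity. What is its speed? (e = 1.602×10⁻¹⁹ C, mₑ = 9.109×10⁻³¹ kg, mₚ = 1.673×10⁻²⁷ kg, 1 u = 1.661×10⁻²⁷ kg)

v ≈ 5.46×10⁴ m/s

From |q|vB = mv²/r, v = |q|Br/m.
v = (1.602×10⁻¹⁹)(0.0373)(0.0153)/1.673×10⁻²⁷ ≈ 5.46×10⁴ m/s.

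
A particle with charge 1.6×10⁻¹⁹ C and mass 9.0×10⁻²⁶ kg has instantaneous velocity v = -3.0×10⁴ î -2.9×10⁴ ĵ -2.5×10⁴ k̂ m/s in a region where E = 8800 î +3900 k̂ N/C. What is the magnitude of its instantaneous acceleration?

|a| ≈ 1.71×10¹⁰ m/s²

Only an electric field acts, so F = qE = (1.6×10⁻¹⁹ C)·(8800, 0, 3900) = (1.41×10⁻¹⁵, 0, 6.24×10⁻¹⁶) N.
|a| = |F|/m = 1.540×10⁻¹⁵/9.0×10⁻²⁶ ≈ 1.71×10¹⁰ m/s².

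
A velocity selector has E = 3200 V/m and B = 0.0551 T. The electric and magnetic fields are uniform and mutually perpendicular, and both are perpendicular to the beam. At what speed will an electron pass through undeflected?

Straight-line motion ⇒ electric and magnetic forces cancel, so E = vB.
v = E/B = 3200/0.0551 = 5.81×10⁴ m/s.

v = 5.81×10⁴ m/s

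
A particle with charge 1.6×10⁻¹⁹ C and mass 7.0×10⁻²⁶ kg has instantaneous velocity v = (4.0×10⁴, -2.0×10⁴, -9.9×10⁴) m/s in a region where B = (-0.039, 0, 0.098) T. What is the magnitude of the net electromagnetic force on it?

v×B = (-1960, -59.0, -780) N/C.
F = q v×B = (1.6×10⁻¹⁹ C)·(-1960, -59.0, -780) = (-3.14×10⁻¹⁶, -9.44×10⁻¹⁸, -1.25×10⁻¹⁶) N.
|F| = 3.38×10⁻¹⁶ N.

|F| ≈ 3.38×10⁻¹⁶ N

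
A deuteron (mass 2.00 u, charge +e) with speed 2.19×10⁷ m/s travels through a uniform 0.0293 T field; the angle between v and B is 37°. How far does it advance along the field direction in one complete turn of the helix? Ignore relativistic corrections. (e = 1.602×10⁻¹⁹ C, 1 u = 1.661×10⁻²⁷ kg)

v∥ = v cosθ = 2.19×10⁷·cos37° ≈ 1.749×10⁷ m/s.
T = 2πm/(|q|B) = 2π(3.322×10⁻²⁷)/((1.602×10⁻¹⁹)(0.0293)) ≈ 4.447×10⁻⁶ s.
pitch = v∥ T = (1.749×10⁷)(4.447×10⁻⁶) ≈ 77.8 m.

p ≈ 77.8 m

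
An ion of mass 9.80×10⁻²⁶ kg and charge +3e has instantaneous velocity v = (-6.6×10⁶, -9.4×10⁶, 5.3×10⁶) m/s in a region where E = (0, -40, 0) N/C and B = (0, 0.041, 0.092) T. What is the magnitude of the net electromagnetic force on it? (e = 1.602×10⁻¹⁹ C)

|F| ≈ 6.10×10⁻¹³ N

v×B = (-1.08×10⁶, 6.07×10⁵, -2.71×10⁵) N/C.
E + v×B = (-1.08×10⁶, 6.07×10⁵, -2.71×10⁵) N/C.
F = q(E + v×B) = (4.806×10⁻¹⁹ C)·(-1.08×10⁶, 6.07×10⁵, -2.71×10⁵) = (-5.20×10⁻¹³, 2.92×10⁻¹³, -1.30×10⁻¹³) N.
|F| = 6.10×10⁻¹³ N.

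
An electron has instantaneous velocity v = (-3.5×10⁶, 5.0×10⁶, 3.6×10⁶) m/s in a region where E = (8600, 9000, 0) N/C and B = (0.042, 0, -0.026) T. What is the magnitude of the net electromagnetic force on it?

|F| ≈ 4.04×10⁻¹⁴ N

v×B = (-1.30×10⁵, 6.02×10⁴, -2.10×10⁵) N/C.
E + v×B = (-1.21×10⁵, 6.92×10⁴, -2.10×10⁵) N/C.
F = q(E + v×B) = (−1.602×10⁻¹⁹ C)·(-1.21×10⁵, 6.92×10⁴, -2.10×10⁵) = (1.94×10⁻¹⁴, -1.11×10⁻¹⁴, 3.36×10⁻¹⁴) N.
|F| = 4.04×10⁻¹⁴ N.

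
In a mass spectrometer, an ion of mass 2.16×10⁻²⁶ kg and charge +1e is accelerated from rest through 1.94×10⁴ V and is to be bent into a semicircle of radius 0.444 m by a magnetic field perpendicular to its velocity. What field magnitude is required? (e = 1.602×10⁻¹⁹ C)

B ≈ 0.163 T

v = √(2|q|V/m) = √(2·1.602×10⁻¹⁹·1.94×10⁴/2.16×10⁻²⁶) ≈ 5.364×10⁵ m/s.
B = mv/(|q|r) = (2.16×10⁻²⁶)(5.364×10⁵)/((1.602×10⁻¹⁹)(0.444)) ≈ 0.163 T.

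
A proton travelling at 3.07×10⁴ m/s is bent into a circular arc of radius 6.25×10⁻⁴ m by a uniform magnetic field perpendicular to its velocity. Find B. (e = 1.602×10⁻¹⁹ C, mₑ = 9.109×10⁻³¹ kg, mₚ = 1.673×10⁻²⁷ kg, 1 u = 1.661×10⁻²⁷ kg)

From |q|vB = mv²/r, B = mv/(|q|r).
B = (1.673×10⁻²⁷)(3.07×10⁴)/((1.602×10⁻¹⁹)(6.25×10⁻⁴)) ≈ 0.513 T.

B ≈ 0.513 T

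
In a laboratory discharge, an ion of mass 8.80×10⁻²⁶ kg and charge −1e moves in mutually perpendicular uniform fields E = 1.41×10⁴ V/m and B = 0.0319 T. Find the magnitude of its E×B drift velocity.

v_d ≈ 4.42×10⁵ m/s

In crossed fields the guiding centre drifts at v_d = |E×B|/B² = E/B, independent of charge and mass.
v_d = 1.41×10⁴/0.0319 = 4.42×10⁵ m/s.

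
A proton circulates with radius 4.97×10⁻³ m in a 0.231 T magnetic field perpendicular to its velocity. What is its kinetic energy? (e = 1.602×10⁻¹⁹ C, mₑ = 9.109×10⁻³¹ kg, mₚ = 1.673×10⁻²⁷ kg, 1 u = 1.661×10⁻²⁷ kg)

KE ≈ 63.1 eV

v = |q|Br/m, then KE = ½mv² = (qBr)²/(2m).
v = (1.602×10⁻¹⁹)(0.231)(4.97×10⁻³)/1.673×10⁻²⁷ ≈ 1.099×10⁵ m/s.
KE = ½(1.673×10⁻²⁷)(1.099×10⁵)² ≈ 1.01×10⁻¹⁷ J = 63.1 eV.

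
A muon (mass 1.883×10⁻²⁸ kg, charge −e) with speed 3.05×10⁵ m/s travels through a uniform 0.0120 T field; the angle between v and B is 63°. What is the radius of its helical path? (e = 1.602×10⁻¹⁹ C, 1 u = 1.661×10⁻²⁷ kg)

v⊥ = v sinθ = 3.05×10⁵·sin63° ≈ 2.718×10⁵ m/s.
r = m v⊥/(|q|B) = (1.883×10⁻²⁸)(2.718×10⁵)/((1.602×10⁻¹⁹)(0.0120)) ≈ 0.0266 m.

r ≈ 0.0266 m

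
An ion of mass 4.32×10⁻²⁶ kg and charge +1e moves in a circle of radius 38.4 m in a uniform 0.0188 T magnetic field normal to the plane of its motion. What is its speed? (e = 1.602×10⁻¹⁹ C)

v ≈ 2.68×10⁶ m/s

From |q|vB = mv²/r, v = |q|Br/m.
v = (1.602×10⁻¹⁹)(0.0188)(38.4)/4.32×10⁻²⁶ ≈ 2.68×10⁶ m/s.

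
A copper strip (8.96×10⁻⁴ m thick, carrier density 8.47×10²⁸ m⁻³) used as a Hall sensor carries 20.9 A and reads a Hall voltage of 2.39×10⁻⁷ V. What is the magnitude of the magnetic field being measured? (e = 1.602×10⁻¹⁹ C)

B ≈ 0.139 T

From V_H = IB/(n e t), B = V_H n e t / I.
B = (2.39×10⁻⁷)(8.47×10²⁸)(1.602×10⁻¹⁹)(8.96×10⁻⁴)/20.9 ≈ 0.139 T.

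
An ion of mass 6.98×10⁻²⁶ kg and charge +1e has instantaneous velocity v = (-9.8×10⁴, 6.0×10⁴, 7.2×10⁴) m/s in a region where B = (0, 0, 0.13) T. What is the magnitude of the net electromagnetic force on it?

v×B = (7800, 1.27×10⁴, 0) N/C.
F = q v×B = (1.602×10⁻¹⁹ C)·(7800, 1.27×10⁴, 0) = (1.25×10⁻¹⁵, 2.04×10⁻¹⁵, 0) N.
|F| = 2.39×10⁻¹⁵ N.

|F| ≈ 2.39×10⁻¹⁵ N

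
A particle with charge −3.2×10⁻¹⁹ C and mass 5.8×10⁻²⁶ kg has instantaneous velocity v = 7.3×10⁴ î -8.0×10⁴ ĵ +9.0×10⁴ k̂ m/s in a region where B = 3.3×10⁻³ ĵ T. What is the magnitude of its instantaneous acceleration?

|a| ≈ 2.11×10⁹ m/s²

v×B = (-297, 0, 241) N/C.
F = q v×B = (−3.2×10⁻¹⁹ C)·(-297, 0, 241) = (9.50×10⁻¹⁷, 0, -7.71×10⁻¹⁷) N.
|a| = |F|/m = 1.224×10⁻¹⁶/5.8×10⁻²⁶ ≈ 2.11×10⁹ m/s².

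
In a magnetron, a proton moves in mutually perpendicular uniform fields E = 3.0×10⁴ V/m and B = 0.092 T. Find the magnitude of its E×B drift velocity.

v_d ≈ 3.3×10⁵ m/s

The steady drift has the magnetic force balancing the electric force, so v_d = E/B.
v_d = 3.0×10⁴/0.092 = 3.3×10⁵ m/s.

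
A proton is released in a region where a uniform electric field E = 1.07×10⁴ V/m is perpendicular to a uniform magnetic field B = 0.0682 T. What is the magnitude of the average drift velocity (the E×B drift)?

v_d ≈ 1.57×10⁵ m/s

The E×B drift speed is v_d = E/B.
v_d = 1.07×10⁴/0.0682 = 1.57×10⁵ m/s.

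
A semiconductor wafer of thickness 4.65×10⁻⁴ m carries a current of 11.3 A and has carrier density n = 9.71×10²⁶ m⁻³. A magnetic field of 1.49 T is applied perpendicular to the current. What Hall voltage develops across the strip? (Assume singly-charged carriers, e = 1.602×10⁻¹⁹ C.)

V_H = IB/(n e t).
V_H = (11.3)(1.49)/((9.71×10²⁶)(1.602×10⁻¹⁹)(4.65×10⁻⁴)) ≈ 2.33×10⁻⁴ V.

V_H ≈ 2.33×10⁻⁴ V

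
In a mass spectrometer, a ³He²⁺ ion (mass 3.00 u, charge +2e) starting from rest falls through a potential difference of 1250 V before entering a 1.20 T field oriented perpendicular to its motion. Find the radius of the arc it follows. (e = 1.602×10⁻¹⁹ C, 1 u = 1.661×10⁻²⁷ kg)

Acceleration: |q|V = ½mv² ⇒ v = √(2|q|V/m) = √(2·3.204×10⁻¹⁹·1250/4.983×10⁻²⁷) ≈ 4.009×10⁵ m/s.
In the field: r = mv/(|q|B) = (4.983×10⁻²⁷)(4.009×10⁵)/((3.204×10⁻¹⁹)(1.20)) ≈ 5.20×10⁻³ m.

r ≈ 5.20×10⁻³ m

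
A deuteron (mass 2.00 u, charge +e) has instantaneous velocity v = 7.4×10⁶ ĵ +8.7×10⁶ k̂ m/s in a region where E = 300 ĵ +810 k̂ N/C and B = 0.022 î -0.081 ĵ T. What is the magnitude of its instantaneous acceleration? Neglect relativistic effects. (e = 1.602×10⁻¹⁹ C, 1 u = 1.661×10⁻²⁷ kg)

|a| ≈ 3.61×10¹³ m/s²

v×B = (7.05×10⁵, 1.91×10⁵, -1.63×10⁵) N/C.
E + v×B = (7.05×10⁵, 1.92×10⁵, -1.62×10⁵) N/C.
F = q(E + v×B) = (1.602×10⁻¹⁹ C)·(7.05×10⁵, 1.92×10⁵, -1.62×10⁵) = (1.13×10⁻¹³, 3.07×10⁻¹⁴, -2.60×10⁻¹⁴) N.
|a| = |F|/m = 1.198×10⁻¹³/3.322×10⁻²⁷ ≈ 3.61×10¹³ m/s².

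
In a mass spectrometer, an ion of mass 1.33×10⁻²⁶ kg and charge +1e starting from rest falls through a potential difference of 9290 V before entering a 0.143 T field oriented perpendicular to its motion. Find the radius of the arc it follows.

Acceleration: |q|V = ½mv² ⇒ v = √(2|q|V/m) = √(2·1.602×10⁻¹⁹·9290/1.33×10⁻²⁶) ≈ 4.731×10⁵ m/s.
In the field: r = mv/(|q|B) = (1.33×10⁻²⁶)(4.731×10⁵)/((1.602×10⁻¹⁹)(0.143)) ≈ 0.275 m.

r ≈ 0.275 m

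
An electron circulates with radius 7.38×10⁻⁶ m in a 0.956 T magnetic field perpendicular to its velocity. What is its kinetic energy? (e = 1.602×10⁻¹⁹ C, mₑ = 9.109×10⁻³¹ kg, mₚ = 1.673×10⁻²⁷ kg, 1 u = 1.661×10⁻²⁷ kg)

v = |q|Br/m, then KE = ½mv² = (qBr)²/(2m).
v = (1.602×10⁻¹⁹)(0.956)(7.38×10⁻⁶)/9.109×10⁻³¹ ≈ 1.241×10⁶ m/s.
KE = ½(9.109×10⁻³¹)(1.241×10⁶)² ≈ 7.01×10⁻¹⁹ J = 4.38 eV.

KE ≈ 4.38 eV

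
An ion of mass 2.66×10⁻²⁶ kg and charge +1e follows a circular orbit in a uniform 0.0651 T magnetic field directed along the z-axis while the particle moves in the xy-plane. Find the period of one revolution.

T ≈ 1.60×10⁻⁵ s

The cyclotron period depends only on m, q, B: T = 2πm/(|q|B).
T = 2π(2.66×10⁻²⁶)/((1.602×10⁻¹⁹)(0.0651)) ≈ 1.60×10⁻⁵ s.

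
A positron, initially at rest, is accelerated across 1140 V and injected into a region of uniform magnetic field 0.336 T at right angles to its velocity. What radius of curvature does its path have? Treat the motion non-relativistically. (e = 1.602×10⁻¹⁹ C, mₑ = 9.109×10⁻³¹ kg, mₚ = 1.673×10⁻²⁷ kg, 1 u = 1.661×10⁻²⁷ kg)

r ≈ 3.39×10⁻⁴ m

Acceleration: |q|V = ½mv² ⇒ v = √(2|q|V/m) = √(2·1.602×10⁻¹⁹·1140/9.109×10⁻³¹) ≈ 2.002×10⁷ m/s.
In the field: r = mv/(|q|B) = (9.109×10⁻³¹)(2.002×10⁷)/((1.602×10⁻¹⁹)(0.336)) ≈ 3.39×10⁻⁴ m.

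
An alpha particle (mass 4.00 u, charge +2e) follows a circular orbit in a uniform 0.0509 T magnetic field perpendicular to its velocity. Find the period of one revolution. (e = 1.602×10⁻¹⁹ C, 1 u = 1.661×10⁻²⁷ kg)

The cyclotron period depends only on m, q, B: T = 2πm/(|q|B).
T = 2π(6.644×10⁻²⁷)/((3.204×10⁻¹⁹)(0.0509)) ≈ 2.56×10⁻⁶ s.

T ≈ 2.56×10⁻⁶ s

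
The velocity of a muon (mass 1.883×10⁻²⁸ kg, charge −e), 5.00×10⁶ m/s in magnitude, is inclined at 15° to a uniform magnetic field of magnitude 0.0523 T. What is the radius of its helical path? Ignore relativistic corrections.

r ≈ 0.0291 m

v⊥ = v sinθ = 5.00×10⁶·sin15° ≈ 1.294×10⁶ m/s.
r = m v⊥/(|q|B) = (1.883×10⁻²⁸)(1.294×10⁶)/((1.602×10⁻¹⁹)(0.0523)) ≈ 0.0291 m.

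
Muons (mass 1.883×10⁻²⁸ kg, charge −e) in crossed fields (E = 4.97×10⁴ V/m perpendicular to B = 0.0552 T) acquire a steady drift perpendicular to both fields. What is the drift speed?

In crossed fields the guiding centre drifts at v_d = |E×B|/B² = E/B, independent of charge and mass.
v_d = 4.97×10⁴/0.0552 = 9.00×10⁵ m/s.

v_d ≈ 9.00×10⁵ m/s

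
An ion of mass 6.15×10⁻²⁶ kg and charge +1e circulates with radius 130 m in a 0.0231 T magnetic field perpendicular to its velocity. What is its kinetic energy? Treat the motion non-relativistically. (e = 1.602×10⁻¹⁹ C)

v = |q|Br/m, then KE = ½mv² = (qBr)²/(2m).
v = (1.602×10⁻¹⁹)(0.0231)(130)/6.15×10⁻²⁶ ≈ 7.822×10⁶ m/s.
KE = ½(6.15×10⁻²⁶)(7.822×10⁶)² ≈ 1.88×10⁻¹² J.

KE ≈ 1.88×10⁻¹² J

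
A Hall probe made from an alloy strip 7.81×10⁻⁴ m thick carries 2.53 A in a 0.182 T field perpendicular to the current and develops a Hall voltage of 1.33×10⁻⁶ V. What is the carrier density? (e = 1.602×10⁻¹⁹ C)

From V_H = IB/(n e t), n = IB/(V_H e t).
n = (2.53)(0.182)/((1.33×10⁻⁶)(1.602×10⁻¹⁹)(7.81×10⁻⁴)) ≈ 2.77×10²⁷ m⁻³.

n ≈ 2.77×10²⁷ m⁻³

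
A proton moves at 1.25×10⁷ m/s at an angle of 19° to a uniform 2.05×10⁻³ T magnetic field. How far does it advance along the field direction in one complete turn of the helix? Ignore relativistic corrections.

p ≈ 378 m

v∥ = v cosθ = 1.25×10⁷·cos19° ≈ 1.182×10⁷ m/s.
T = 2πm/(|q|B) = 2π(1.673×10⁻²⁷)/((1.602×10⁻¹⁹)(2.05×10⁻³)) ≈ 3.201×10⁻⁵ s.
pitch = v∥ T = (1.182×10⁷)(3.201×10⁻⁵) ≈ 378 m.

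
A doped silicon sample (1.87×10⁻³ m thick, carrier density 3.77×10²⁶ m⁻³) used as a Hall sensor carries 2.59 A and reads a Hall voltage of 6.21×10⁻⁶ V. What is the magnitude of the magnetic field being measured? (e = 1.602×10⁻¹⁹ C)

B ≈ 0.271 T

From V_H = IB/(n e t), B = V_H n e t / I.
B = (6.21×10⁻⁶)(3.77×10²⁶)(1.602×10⁻¹⁹)(1.87×10⁻³)/2.59 ≈ 0.271 T.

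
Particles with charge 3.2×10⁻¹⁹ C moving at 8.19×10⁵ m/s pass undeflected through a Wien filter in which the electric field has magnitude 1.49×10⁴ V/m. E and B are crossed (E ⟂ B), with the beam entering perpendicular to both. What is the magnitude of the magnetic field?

B = 0.0182 T

Balance of forces in the selector: qE = qvB ⇒ B = E/v.
B = 1.49×10⁴/8.19×10⁵ = 0.0182 T.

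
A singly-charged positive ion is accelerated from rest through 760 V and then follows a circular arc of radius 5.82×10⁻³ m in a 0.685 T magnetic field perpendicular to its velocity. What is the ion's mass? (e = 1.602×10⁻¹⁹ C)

m ≈ 1.68×10⁻²⁷ kg

Combine |q|V = ½mv² and r = mv/(|q|B): eliminate v to get m = qB²r²/(2V).
m = (1.602×10⁻¹⁹)(0.685)²(5.82×10⁻³)²/(2·760) ≈ 1.68×10⁻²⁷ kg.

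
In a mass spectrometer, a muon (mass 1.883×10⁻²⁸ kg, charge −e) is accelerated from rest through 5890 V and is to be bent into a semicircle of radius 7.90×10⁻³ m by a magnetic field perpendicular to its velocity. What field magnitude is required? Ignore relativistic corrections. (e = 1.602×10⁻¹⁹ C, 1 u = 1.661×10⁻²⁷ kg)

v = √(2|q|V/m) = √(2·1.602×10⁻¹⁹·5890/1.883×10⁻²⁸) ≈ 3.166×10⁶ m/s.
B = mv/(|q|r) = (1.883×10⁻²⁸)(3.166×10⁶)/((1.602×10⁻¹⁹)(7.90×10⁻³)) ≈ 0.471 T.

B ≈ 0.471 T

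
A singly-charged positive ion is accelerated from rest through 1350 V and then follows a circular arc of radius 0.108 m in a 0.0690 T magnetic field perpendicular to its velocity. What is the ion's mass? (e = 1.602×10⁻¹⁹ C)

m ≈ 3.29×10⁻²⁷ kg

Combine |q|V = ½mv² and r = mv/(|q|B): eliminate v to get m = qB²r²/(2V).
m = (1.602×10⁻¹⁹)(0.0690)²(0.108)²/(2·1350) ≈ 3.29×10⁻²⁷ kg.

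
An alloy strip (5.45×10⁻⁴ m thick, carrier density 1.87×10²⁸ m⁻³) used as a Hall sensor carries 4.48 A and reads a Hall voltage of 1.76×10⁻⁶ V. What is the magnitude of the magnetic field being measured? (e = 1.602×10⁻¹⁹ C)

B ≈ 0.641 T

From V_H = IB/(n e t), B = V_H n e t / I.
B = (1.76×10⁻⁶)(1.87×10²⁸)(1.602×10⁻¹⁹)(5.45×10⁻⁴)/4.48 ≈ 0.641 T.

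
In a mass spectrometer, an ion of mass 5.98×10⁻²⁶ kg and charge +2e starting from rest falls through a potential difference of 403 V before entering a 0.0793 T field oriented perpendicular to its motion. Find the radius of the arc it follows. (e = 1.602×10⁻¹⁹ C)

r ≈ 0.155 m

Acceleration: |q|V = ½mv² ⇒ v = √(2|q|V/m) = √(2·3.204×10⁻¹⁹·403/5.98×10⁻²⁶) ≈ 6.571×10⁴ m/s.
In the field: r = mv/(|q|B) = (5.98×10⁻²⁶)(6.571×10⁴)/((3.204×10⁻¹⁹)(0.0793)) ≈ 0.155 m.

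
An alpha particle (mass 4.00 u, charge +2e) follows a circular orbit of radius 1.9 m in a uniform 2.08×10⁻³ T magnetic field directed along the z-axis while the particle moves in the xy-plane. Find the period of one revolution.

The cyclotron period depends only on m, q, B: T = 2πm/(|q|B).
T = 2π(6.644×10⁻²⁷)/((3.204×10⁻¹⁹)(2.08×10⁻³)) ≈ 6.26×10⁻⁵ s.

T ≈ 6.26×10⁻⁵ s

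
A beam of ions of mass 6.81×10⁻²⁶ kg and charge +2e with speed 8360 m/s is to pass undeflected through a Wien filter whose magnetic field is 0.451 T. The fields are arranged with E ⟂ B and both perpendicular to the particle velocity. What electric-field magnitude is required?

For straight-line motion qE = qvB, so E = vB.
E = 8360 × 0.451 = 3770 V/m.

E = 3770 V/m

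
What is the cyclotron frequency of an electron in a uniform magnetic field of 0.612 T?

f ≈ 1.71×10¹⁰ Hz

f = |q|B/(2πm).
f = (1.602×10⁻¹⁹)(0.612)/(2π·9.109×10⁻³¹) ≈ 1.71×10¹⁰ Hz.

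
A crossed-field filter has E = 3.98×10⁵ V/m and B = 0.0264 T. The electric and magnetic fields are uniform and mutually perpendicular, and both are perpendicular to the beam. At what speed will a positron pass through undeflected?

v = 1.51×10⁷ m/s

Zero net Lorentz force requires |qE| = |q v×B|, i.e. E = vB.
v = E/B = 3.98×10⁵/0.0264 = 1.51×10⁷ m/s.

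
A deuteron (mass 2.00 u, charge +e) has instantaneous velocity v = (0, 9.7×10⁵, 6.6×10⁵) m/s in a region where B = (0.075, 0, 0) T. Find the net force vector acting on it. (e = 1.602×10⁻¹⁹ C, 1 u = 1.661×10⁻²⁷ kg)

F ≈ (0, 7.93×10⁻¹⁵, -1.17×10⁻¹⁴) N

v×B = (0, 4.95×10⁴, -7.28×10⁴) N/C.
F = q v×B = (1.602×10⁻¹⁹ C)·(0, 4.95×10⁴, -7.28×10⁴) = (0, 7.93×10⁻¹⁵, -1.17×10⁻¹⁴) N.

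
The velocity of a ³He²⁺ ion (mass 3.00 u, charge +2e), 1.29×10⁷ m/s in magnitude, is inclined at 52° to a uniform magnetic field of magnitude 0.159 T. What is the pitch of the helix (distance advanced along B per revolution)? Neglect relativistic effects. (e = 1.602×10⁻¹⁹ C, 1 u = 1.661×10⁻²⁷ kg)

v∥ = v cosθ = 1.29×10⁷·cos52° ≈ 7.942×10⁶ m/s.
T = 2πm/(|q|B) = 2π(4.983×10⁻²⁷)/((3.204×10⁻¹⁹)(0.159)) ≈ 6.146×10⁻⁷ s.
pitch = v∥ T = (7.942×10⁶)(6.146×10⁻⁷) ≈ 4.88 m.

p ≈ 4.88 m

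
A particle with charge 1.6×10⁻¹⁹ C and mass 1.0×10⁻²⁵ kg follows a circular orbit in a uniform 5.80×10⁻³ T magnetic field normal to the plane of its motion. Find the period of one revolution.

T ≈ 6.77×10⁻⁴ s

The cyclotron period depends only on m, q, B: T = 2πm/(|q|B).
T = 2π(1.0×10⁻²⁵)/((1.6×10⁻¹⁹)(5.80×10⁻³)) ≈ 6.77×10⁻⁴ s.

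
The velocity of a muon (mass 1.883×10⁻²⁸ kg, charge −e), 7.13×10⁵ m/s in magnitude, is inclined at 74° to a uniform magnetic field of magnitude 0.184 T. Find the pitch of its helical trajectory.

p ≈ 7.89×10⁻³ m

v∥ = v cosθ = 7.13×10⁵·cos74° ≈ 1.965×10⁵ m/s.
T = 2πm/(|q|B) = 2π(1.883×10⁻²⁸)/((1.602×10⁻¹⁹)(0.184)) ≈ 4.014×10⁻⁸ s.
pitch = v∥ T = (1.965×10⁵)(4.014×10⁻⁸) ≈ 7.89×10⁻³ m.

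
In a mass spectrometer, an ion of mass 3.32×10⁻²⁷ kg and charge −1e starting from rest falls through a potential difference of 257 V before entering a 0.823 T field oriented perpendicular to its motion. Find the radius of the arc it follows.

Acceleration: |q|V = ½mv² ⇒ v = √(2|q|V/m) = √(2·1.602×10⁻¹⁹·257/3.32×10⁻²⁷) ≈ 1.575×10⁵ m/s.
In the field: r = mv/(|q|B) = (3.32×10⁻²⁷)(1.575×10⁵)/((1.602×10⁻¹⁹)(0.823)) ≈ 3.97×10⁻³ m.

r ≈ 3.97×10⁻³ m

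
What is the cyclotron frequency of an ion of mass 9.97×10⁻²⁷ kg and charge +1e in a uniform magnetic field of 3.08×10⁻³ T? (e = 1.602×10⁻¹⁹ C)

f = |q|B/(2πm).
f = (1.602×10⁻¹⁹)(3.08×10⁻³)/(2π·9.97×10⁻²⁷) ≈ 7880 Hz.

f ≈ 7880 Hz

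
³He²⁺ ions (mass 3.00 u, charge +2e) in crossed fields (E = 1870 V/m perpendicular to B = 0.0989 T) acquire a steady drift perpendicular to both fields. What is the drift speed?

The E×B drift speed is v_d = E/B.
v_d = 1870/0.0989 = 1.89×10⁴ m/s.

v_d ≈ 1.89×10⁴ m/s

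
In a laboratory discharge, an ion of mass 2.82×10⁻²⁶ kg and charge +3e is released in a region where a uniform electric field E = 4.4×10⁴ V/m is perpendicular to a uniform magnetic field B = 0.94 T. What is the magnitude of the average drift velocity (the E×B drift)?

v_d ≈ 4.7×10⁴ m/s

The steady drift has the magnetic force balancing the electric force, so v_d = E/B.
v_d = 4.4×10⁴/0.94 = 4.7×10⁴ m/s.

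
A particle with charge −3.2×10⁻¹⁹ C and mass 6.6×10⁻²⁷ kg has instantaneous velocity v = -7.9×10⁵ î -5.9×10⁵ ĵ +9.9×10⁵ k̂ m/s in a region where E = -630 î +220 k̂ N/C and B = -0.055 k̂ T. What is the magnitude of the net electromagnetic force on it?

v×B = (3.24×10⁴, -4.34×10⁴, 0) N/C.
E + v×B = (3.18×10⁴, -4.34×10⁴, 220) N/C.
F = q(E + v×B) = (−3.2×10⁻¹⁹ C)·(3.18×10⁴, -4.34×10⁴, 220) = (-1.02×10⁻¹⁴, 1.39×10⁻¹⁴, -7.04×10⁻¹⁷) N.
|F| = 1.72×10⁻¹⁴ N.

|F| ≈ 1.72×10⁻¹⁴ N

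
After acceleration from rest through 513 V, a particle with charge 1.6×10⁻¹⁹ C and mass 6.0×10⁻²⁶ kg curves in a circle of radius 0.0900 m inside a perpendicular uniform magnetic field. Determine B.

v = √(2|q|V/m) = √(2·1.6×10⁻¹⁹·513/6.0×10⁻²⁶) ≈ 5.231×10⁴ m/s.
B = mv/(|q|r) = (6.0×10⁻²⁶)(5.231×10⁴)/((1.6×10⁻¹⁹)(0.0900)) ≈ 0.218 T.

B ≈ 0.218 T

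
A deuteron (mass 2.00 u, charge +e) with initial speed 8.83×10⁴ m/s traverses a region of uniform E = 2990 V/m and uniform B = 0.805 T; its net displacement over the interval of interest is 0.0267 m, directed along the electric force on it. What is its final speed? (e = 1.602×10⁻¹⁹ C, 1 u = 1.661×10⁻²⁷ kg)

v_f ≈ 1.24×10⁵ m/s

B does no work; ΔKE = |q|E d.
½mv_f² = ½mv₀² + |q|Ed = ½(3.322×10⁻²⁷)(8.83×10⁴)² + (1.602×10⁻¹⁹)(2990)(0.0267) ≈ 1.295×10⁻¹⁷ J + 1.279×10⁻¹⁷ J ≈ 2.574×10⁻¹⁷ J.
v_f = √(2·2.574×10⁻¹⁷/3.322×10⁻²⁷) ≈ 1.24×10⁵ m/s.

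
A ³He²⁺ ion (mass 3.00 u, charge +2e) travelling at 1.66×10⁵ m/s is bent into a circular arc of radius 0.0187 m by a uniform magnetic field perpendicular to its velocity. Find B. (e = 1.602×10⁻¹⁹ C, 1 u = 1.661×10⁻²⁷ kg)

From |q|vB = mv²/r, B = mv/(|q|r).
B = (4.983×10⁻²⁷)(1.66×10⁵)/((3.204×10⁻¹⁹)(0.0187)) ≈ 0.138 T.

B ≈ 0.138 T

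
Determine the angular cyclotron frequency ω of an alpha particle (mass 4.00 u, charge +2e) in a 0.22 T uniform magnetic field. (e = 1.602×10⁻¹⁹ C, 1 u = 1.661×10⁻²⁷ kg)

ω = |q|B/m.
ω = (3.204×10⁻¹⁹)(0.22)/6.644×10⁻²⁷ ≈ 1.1×10⁷ rad/s.

ω ≈ 1.1×10⁷ rad/s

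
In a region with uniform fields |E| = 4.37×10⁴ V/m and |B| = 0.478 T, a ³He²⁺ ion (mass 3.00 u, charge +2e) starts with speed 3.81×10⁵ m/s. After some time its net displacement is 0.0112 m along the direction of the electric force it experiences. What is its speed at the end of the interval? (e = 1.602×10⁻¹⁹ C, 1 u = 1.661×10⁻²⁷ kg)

B does no work; ΔKE = |q|E d.
½mv_f² = ½mv₀² + |q|Ed = ½(4.983×10⁻²⁷)(3.81×10⁵)² + (3.204×10⁻¹⁹)(4.37×10⁴)(0.0112) ≈ 3.617×10⁻¹⁶ J + 1.568×10⁻¹⁶ J ≈ 5.185×10⁻¹⁶ J.
v_f = √(2·5.185×10⁻¹⁶/4.983×10⁻²⁷) ≈ 4.56×10⁵ m/s.

v_f ≈ 4.56×10⁵ m/s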